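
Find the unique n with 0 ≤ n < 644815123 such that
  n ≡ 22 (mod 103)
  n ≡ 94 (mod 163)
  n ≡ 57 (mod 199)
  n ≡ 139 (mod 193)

619789338

The moduli are pairwise coprime; M = 103·163·199·193 = 644815123.
M/103 = 6260341; 6260341 ≡ 1 (mod 103), inverse 1.
M/163 = 3955921; 3955921 ≡ 74 (mod 163); 74·152 ≡ 1, so inverse 152.
M/199 = 3240277; 3240277 ≡ 159 (mod 199); 159·194 ≡ 1, so inverse 194.
M/193 = 3341011; 3341011 ≡ 181 (mod 193); 181·16 ≡ 1, so inverse 16.
n ≡ 22·6260341·1 + 94·3955921·152 + 57·3240277·194 + 139·3341011·16 = 99921318280.
99921318280 mod 644815123 = 619789338.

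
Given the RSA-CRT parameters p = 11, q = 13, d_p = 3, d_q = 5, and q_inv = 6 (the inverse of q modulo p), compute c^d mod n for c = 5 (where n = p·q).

70

m₁ = c^(d_p) mod p: c ≡ 5 (mod 11), and 5^3 mod 11 = 4.
m₂ = c^(d_q) mod q: c ≡ 5 (mod 13), and 5^5 mod 13 = 5.
h = q_inv·(m₁ − m₂) mod p = 6·(4 − 5) mod 11 = 5.
m = m₂ + h·q = 5 + 5·13 = 70.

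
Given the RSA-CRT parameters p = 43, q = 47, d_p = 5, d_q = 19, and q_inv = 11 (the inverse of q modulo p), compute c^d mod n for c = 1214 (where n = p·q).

584

m₁ = c^(d_p) mod p: c ≡ 10 (mod 43), and 10^5 mod 43 = 25.
m₂ = c^(d_q) mod q: c ≡ 39 (mod 47), and 39^19 mod 47 = 20.
h = q_inv·(m₁ − m₂) mod p = 11·(25 − 20) mod 43 = 12.
m = m₂ + h·q = 20 + 12·47 = 584.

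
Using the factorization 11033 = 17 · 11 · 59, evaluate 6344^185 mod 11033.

Mod 17: 6344 ≡ 3; by Fermat, exponent reduces to 185 mod 16 = 9; 3^9 ≡ 14 (mod 17).
Mod 11: 6344 ≡ 8; by Fermat, exponent reduces to 185 mod 10 = 5; 8^5 ≡ 10 (mod 11).
Mod 59: 6344 ≡ 31; by Fermat, exponent reduces to 185 mod 58 = 11; 31^11 ≡ 33 (mod 59).
Combine by CRT: x ≡ 14 (mod 17), x ≡ 10 (mod 11), x ≡ 33 (mod 59) ⇒ x ≡ 8293 (mod 11033).

8293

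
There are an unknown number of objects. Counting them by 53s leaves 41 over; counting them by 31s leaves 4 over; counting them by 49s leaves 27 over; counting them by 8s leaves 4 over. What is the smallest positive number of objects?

151780

The moduli are pairwise coprime; M = 53·31·49·8 = 644056.
M/53 = 12152; 12152 ≡ 15 (mod 53); 15·46 ≡ 1, so inverse 46.
M/31 = 20776; 20776 ≡ 6 (mod 31); 6·26 ≡ 1, so inverse 26.
M/49 = 13144; 13144 ≡ 12 (mod 49); 12·45 ≡ 1, so inverse 45.
M/8 = 80507; 80507 ≡ 3 (mod 8); 3·3 ≡ 1, so inverse 3.
N ≡ 41·12152·46 + 4·20776·26 + 27·13144·45 + 4·80507·3 = 42015420.
42015420 mod 644056 = 151780.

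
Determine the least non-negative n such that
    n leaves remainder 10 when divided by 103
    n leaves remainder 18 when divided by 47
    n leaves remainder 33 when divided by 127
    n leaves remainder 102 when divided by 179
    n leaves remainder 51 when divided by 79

7219570049

The moduli are pairwise coprime; M = 103·47·127·179·79 = 8693985787.
M/103 = 84407629; 84407629 ≡ 56 (mod 103); 56·46 ≡ 1, so inverse 46.
M/47 = 184978421; 184978421 ≡ 4 (mod 47); 4·12 ≡ 1, so inverse 12.
M/127 = 68456581; 68456581 ≡ 25 (mod 127); 25·61 ≡ 1, so inverse 61.
M/179 = 48569753; 48569753 ≡ 72 (mod 179); 72·92 ≡ 1, so inverse 92.
M/79 = 110050453; 110050453 ≡ 56 (mod 79); 56·24 ≡ 1, so inverse 24.
n ≡ 10·84407629·46 + 18·184978421·12 + 33·68456581·61 + 102·48569753·92 + 51·110050453·24 = 807066262453.
807066262453 mod 8693985787 = 7219570049.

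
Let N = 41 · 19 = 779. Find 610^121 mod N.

364

Mod 41: 610 ≡ 36; by Fermat, exponent reduces to 121 mod 40 = 1; 36^1 ≡ 36 (mod 41).
Mod 19: 610 ≡ 2; by Fermat, exponent reduces to 121 mod 18 = 13; 2^13 ≡ 3 (mod 19).
Combine by CRT: x ≡ 36 (mod 41), x ≡ 3 (mod 19) ⇒ x ≡ 364 (mod 779).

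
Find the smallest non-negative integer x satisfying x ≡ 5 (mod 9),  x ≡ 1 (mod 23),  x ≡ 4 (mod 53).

The moduli are pairwise coprime; N = 9·23·53 = 10971.
N/9 = 1219; 1219 ≡ 4 (mod 9); 4·7 ≡ 1, so inverse 7.
N/23 = 477; 477 ≡ 17 (mod 23); 17·19 ≡ 1, so inverse 19.
N/53 = 207; 207 ≡ 48 (mod 53); 48·21 ≡ 1, so inverse 21.
x ≡ 5·1219·7 + 1·477·19 + 4·207·21 = 69116.
69116 mod 10971 = 3290.

3290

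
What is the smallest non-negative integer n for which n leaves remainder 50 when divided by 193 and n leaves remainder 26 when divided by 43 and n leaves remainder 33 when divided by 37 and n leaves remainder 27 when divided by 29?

The moduli are pairwise coprime; M = 193·43·37·29 = 8904827.
M/193 = 46139; 46139 ≡ 12 (mod 193); 12·177 ≡ 1, so inverse 177.
M/43 = 207089; 207089 ≡ 1 (mod 43), inverse 1.
M/37 = 240671; 240671 ≡ 23 (mod 37); 23·29 ≡ 1, so inverse 29.
M/29 = 307063; 307063 ≡ 11 (mod 29); 11·8 ≡ 1, so inverse 8.
n ≡ 50·46139·177 + 26·207089·1 + 33·240671·29 + 27·307063·8 = 710362219.
710362219 mod 8904827 = 6880886.

6880886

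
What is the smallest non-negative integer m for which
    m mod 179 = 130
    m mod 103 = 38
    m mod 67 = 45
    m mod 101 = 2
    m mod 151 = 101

14970060826

From m ≡ 130 (mod 179) write m = 130 + 179t. Substituting into m ≡ 38 (mod 103) gives 179t ≡ 11 (mod 103), and since 76⁻¹ ≡ 61 (mod 103), t ≡ 53. Hence m ≡ 130 + 179·53 = 9617 (mod 18437).
From m ≡ 9617 (mod 18437) write m = 9617 + 18437t. Substituting into m ≡ 45 (mod 67) gives 18437t ≡ 9 (mod 67), and since 12⁻¹ ≡ 28 (mod 67), t ≡ 51. Hence m ≡ 9617 + 18437·51 = 949904 (mod 1235279).
From m ≡ 949904 (mod 1235279) write m = 949904 + 1235279t. Substituting into m ≡ 2 (mod 101) gives 1235279t ≡ 3 (mod 101), and since 49⁻¹ ≡ 33 (mod 101), t ≡ 99. Hence m ≡ 949904 + 1235279·99 = 123242525 (mod 124763179).
From m ≡ 123242525 (mod 124763179) write m = 123242525 + 124763179t. Substituting into m ≡ 101 (mod 151) gives 124763179t ≡ 1 (mod 151), and since 33⁻¹ ≡ 119 (mod 151), t ≡ 119. Hence m ≡ 123242525 + 124763179·119 = 14970060826 (mod 18839240029).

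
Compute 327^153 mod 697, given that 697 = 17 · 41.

Mod 17: 327 ≡ 4; by Fermat, exponent reduces to 153 mod 16 = 9; 4^9 ≡ 4 (mod 17).
Mod 41: 327 ≡ 40; by Fermat, exponent reduces to 153 mod 40 = 33; 40^33 ≡ 40 (mod 41).
Combine by CRT: x ≡ 4 (mod 17), x ≡ 40 (mod 41) ⇒ x ≡ 327 (mod 697).

327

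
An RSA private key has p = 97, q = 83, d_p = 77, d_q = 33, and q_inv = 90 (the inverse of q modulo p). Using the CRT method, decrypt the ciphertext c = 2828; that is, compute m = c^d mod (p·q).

m₁ = c^(d_p) mod p: c ≡ 15 (mod 97), and 15^77 mod 97 = 37.
m₂ = c^(d_q) mod q: c ≡ 6 (mod 83), and 6^33 mod 83 = 80.
h = q_inv·(m₁ − m₂) mod p = 90·(37 − 80) mod 97 = 10.
m = m₂ + h·q = 80 + 10·83 = 910.

910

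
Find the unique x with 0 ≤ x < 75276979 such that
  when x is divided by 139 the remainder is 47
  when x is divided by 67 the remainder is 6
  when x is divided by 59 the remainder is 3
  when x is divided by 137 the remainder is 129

From x ≡ 47 (mod 139) write x = 47 + 139t. Substituting into x ≡ 6 (mod 67) gives 139t ≡ 26 (mod 67), and since 5⁻¹ ≡ 27 (mod 67), t ≡ 32. Hence x ≡ 47 + 139·32 = 4495 (mod 9313).
From x ≡ 4495 (mod 9313) write x = 4495 + 9313t. Substituting into x ≡ 3 (mod 59) gives 9313t ≡ 51 (mod 59), and since 50⁻¹ ≡ 13 (mod 59), t ≡ 14. Hence x ≡ 4495 + 9313·14 = 134877 (mod 549467).
From x ≡ 134877 (mod 549467) write x = 134877 + 549467t. Substituting into x ≡ 129 (mod 137) gives 549467t ≡ 60 (mod 137), and since 97⁻¹ ≡ 113 (mod 137), t ≡ 67. Hence x ≡ 134877 + 549467·67 = 36949166 (mod 75276979).

36949166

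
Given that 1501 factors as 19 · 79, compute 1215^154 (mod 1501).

1236

Mod 19: 1215 ≡ 18; by Fermat, exponent reduces to 154 mod 18 = 10; 18^10 ≡ 1 (mod 19).
Mod 79: 1215 ≡ 30; by Fermat, exponent reduces to 154 mod 78 = 76; 30^76 ≡ 51 (mod 79).
Combine by CRT: x ≡ 1 (mod 19), x ≡ 51 (mod 79) ⇒ x ≡ 1236 (mod 1501).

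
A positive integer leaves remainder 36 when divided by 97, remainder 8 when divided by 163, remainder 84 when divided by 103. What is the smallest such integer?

From x ≡ 36 (mod 97) write x = 36 + 97t. Substituting into x ≡ 8 (mod 163) gives 97t ≡ 135 (mod 163), and since 97⁻¹ ≡ 121 (mod 163), t ≡ 35. Hence x ≡ 36 + 97·35 = 3431 (mod 15811).
From x ≡ 3431 (mod 15811) write x = 3431 + 15811t. Substituting into x ≡ 84 (mod 103) gives 15811t ≡ 52 (mod 103), and since 52⁻¹ ≡ 2 (mod 103), t ≡ 1. Hence x ≡ 3431 + 15811·1 = 19242 (mod 1628533).

19242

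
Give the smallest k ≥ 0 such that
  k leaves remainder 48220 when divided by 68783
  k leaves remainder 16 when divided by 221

598484

gcd(68783, 221) = 13 and 13 | (16 − 48220), so the pair is consistent; merging gives k ≡ 598484 (mod 1169311), where 1169311 = lcm(68783, 221).
The solution is unique modulo lcm(68783, 221) = 1169311.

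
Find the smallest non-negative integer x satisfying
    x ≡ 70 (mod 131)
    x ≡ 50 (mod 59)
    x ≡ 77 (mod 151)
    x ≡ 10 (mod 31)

18650540

From x ≡ 70 (mod 131) write x = 70 + 131t. Substituting into x ≡ 50 (mod 59) gives 131t ≡ 39 (mod 59), and since 13⁻¹ ≡ 50 (mod 59), t ≡ 3. Hence x ≡ 70 + 131·3 = 463 (mod 7729).
From x ≡ 463 (mod 7729) write x = 463 + 7729t. Substituting into x ≡ 77 (mod 151) gives 7729t ≡ 67 (mod 151), and since 28⁻¹ ≡ 27 (mod 151), t ≡ 148. Hence x ≡ 463 + 7729·148 = 1144355 (mod 1167079).
From x ≡ 1144355 (mod 1167079) write x = 1144355 + 1167079t. Substituting into x ≡ 10 (mod 31) gives 1167079t ≡ 20 (mod 31), and since 22⁻¹ ≡ 24 (mod 31), t ≡ 15. Hence x ≡ 1144355 + 1167079·15 = 18650540 (mod 36179449).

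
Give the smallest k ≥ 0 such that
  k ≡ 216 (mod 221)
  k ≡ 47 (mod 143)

1763

Combine the congruences pairwise.
gcd(221, 143) = 13 and 13 | (47 − 216), so the pair is consistent; merging gives k ≡ 1763 (mod 2431), where 2431 = lcm(221, 143).
The solution is unique modulo lcm(221, 143) = 2431.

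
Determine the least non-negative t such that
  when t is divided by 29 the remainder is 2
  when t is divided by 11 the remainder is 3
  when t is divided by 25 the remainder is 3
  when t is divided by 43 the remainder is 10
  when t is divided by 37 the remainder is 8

Combine the congruences pairwise.
From t ≡ 2 (mod 29) write t = 2 + 29s. Substituting into t ≡ 3 (mod 11) gives 29s ≡ 1 (mod 11), and since 7⁻¹ ≡ 8 (mod 11), s ≡ 8. Hence t ≡ 2 + 29·8 = 234 (mod 319).
From t ≡ 234 (mod 319) write t = 234 + 319s. Substituting into t ≡ 3 (mod 25) gives 319s ≡ 19 (mod 25), and since 19⁻¹ ≡ 4 (mod 25), s ≡ 1. Hence t ≡ 234 + 319·1 = 553 (mod 7975).
From t ≡ 553 (mod 7975) write t = 553 + 7975s. Substituting into t ≡ 10 (mod 43) gives 7975s ≡ 16 (mod 43), and since 20⁻¹ ≡ 28 (mod 43), s ≡ 18. Hence t ≡ 553 + 7975·18 = 144103 (mod 342925).
From t ≡ 144103 (mod 342925) write t = 144103 + 342925s. Substituting into t ≡ 8 (mod 37) gives 342925s ≡ 20 (mod 37), and since 9⁻¹ ≡ 33 (mod 37), s ≡ 31. Hence t ≡ 144103 + 342925·31 = 10774778 (mod 12688225).

10774778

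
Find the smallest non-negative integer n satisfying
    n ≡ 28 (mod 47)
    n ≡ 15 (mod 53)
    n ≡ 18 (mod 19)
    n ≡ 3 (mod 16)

693043

From n ≡ 28 (mod 47) write n = 28 + 47t. Substituting into n ≡ 15 (mod 53) gives 47t ≡ 40 (mod 53), and since 47⁻¹ ≡ 44 (mod 53), t ≡ 11. Hence n ≡ 28 + 47·11 = 545 (mod 2491).
From n ≡ 545 (mod 2491) write n = 545 + 2491t. Substituting into n ≡ 18 (mod 19) gives 2491t ≡ 5 (mod 19), and since 2⁻¹ ≡ 10 (mod 19), t ≡ 12. Hence n ≡ 545 + 2491·12 = 30437 (mod 47329).
From n ≡ 30437 (mod 47329) write n = 30437 + 47329t. Substituting into n ≡ 3 (mod 16) gives 47329t ≡ 14 (mod 16), and since 1⁻¹ ≡ 1 (mod 16), t ≡ 14. Hence n ≡ 30437 + 47329·14 = 693043 (mod 757264).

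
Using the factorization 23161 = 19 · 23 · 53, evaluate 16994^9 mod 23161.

Mod 19: 16994 ≡ 8; 8^9 ≡ 18 (mod 19).
Mod 23: 16994 ≡ 20; 20^9 ≡ 5 (mod 23).
Mod 53: 16994 ≡ 34; 34^9 ≡ 5 (mod 53).
Combine by CRT: x ≡ 18 (mod 19), x ≡ 5 (mod 23), x ≡ 5 (mod 53) ⇒ x ≡ 20728 (mod 23161).

20728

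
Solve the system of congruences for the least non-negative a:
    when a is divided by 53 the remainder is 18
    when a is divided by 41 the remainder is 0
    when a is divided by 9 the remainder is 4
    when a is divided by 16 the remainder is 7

Combine the congruences pairwise.
From a ≡ 18 (mod 53) write a = 18 + 53t. Substituting into a ≡ 0 (mod 41) gives 53t ≡ 23 (mod 41), and since 12⁻¹ ≡ 24 (mod 41), t ≡ 19. Hence a ≡ 18 + 53·19 = 1025 (mod 2173).
From a ≡ 1025 (mod 2173) write a = 1025 + 2173t. Substituting into a ≡ 4 (mod 9) gives 2173t ≡ 5 (mod 9), and since 4⁻¹ ≡ 7 (mod 9), t ≡ 8. Hence a ≡ 1025 + 2173·8 = 18409 (mod 19557).
From a ≡ 18409 (mod 19557) write a = 18409 + 19557t. Substituting into a ≡ 7 (mod 16) gives 19557t ≡ 14 (mod 16), and since 5⁻¹ ≡ 13 (mod 16), t ≡ 6. Hence a ≡ 18409 + 19557·6 = 135751 (mod 312912).

135751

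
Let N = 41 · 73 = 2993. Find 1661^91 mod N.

1004

Mod 41: 1661 ≡ 21; by Fermat, exponent reduces to 91 mod 40 = 11; 21^11 ≡ 20 (mod 41).
Mod 73: 1661 ≡ 55; by Fermat, exponent reduces to 91 mod 72 = 19; 55^19 ≡ 55 (mod 73).
Combine by CRT: x ≡ 20 (mod 41), x ≡ 55 (mod 73) ⇒ x ≡ 1004 (mod 2993).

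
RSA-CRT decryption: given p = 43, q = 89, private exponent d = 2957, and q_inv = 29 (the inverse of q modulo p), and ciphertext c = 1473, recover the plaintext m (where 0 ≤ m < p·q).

428

d_p = d mod (p−1) = 2957 mod 42 = 17; d_q = d mod (q−1) = 53.
m₁ = c^(d_p) mod p: c ≡ 11 (mod 43), and 11^17 mod 43 = 41.
m₂ = c^(d_q) mod q: c ≡ 49 (mod 89), and 49^53 mod 89 = 72.
h = q_inv·(m₁ − m₂) mod p = 29·(41 − 72) mod 43 = 4.
m = m₂ + h·q = 72 + 4·89 = 428.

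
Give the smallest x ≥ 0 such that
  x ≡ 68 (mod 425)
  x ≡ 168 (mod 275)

3468

gcd(425, 275) = 25 and 25 | (168 − 68), so the pair is consistent; merging gives x ≡ 3468 (mod 4675), where 4675 = lcm(425, 275).
The solution is unique modulo lcm(425, 275) = 4675.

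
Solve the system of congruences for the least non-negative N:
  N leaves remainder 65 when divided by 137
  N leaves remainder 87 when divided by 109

From N ≡ 65 (mod 137) write N = 65 + 137t. Substituting into N ≡ 87 (mod 109) gives 137t ≡ 22 (mod 109), and since 28⁻¹ ≡ 74 (mod 109), t ≡ 102. Hence N ≡ 65 + 137·102 = 14039 (mod 14933).

14039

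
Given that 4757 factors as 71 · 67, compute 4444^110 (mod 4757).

Mod 71: 4444 ≡ 42; by Fermat, exponent reduces to 110 mod 70 = 40; 42^40 ≡ 30 (mod 71).
Mod 67: 4444 ≡ 22; by Fermat, exponent reduces to 110 mod 66 = 44; 22^44 ≡ 1 (mod 67).
Combine by CRT: x ≡ 30 (mod 71), x ≡ 1 (mod 67) ⇒ x ≡ 3083 (mod 4757).

3083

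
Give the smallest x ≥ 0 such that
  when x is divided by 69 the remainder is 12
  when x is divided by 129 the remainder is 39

426

Combine the congruences pairwise.
gcd(69, 129) = 3 and 3 | (39 − 12), so the pair is consistent; merging gives x ≡ 426 (mod 2967), where 2967 = lcm(69, 129).
The solution is unique modulo lcm(69, 129) = 2967.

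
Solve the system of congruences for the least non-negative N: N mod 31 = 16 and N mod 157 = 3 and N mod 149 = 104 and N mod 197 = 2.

The moduli are pairwise coprime; M = 31·157·149·197 = 142861051.
M/31 = 4608421; 4608421 ≡ 23 (mod 31); 23·27 ≡ 1, so inverse 27.
M/157 = 909943; 909943 ≡ 128 (mod 157); 128·92 ≡ 1, so inverse 92.
M/149 = 958799; 958799 ≡ 133 (mod 149); 133·121 ≡ 1, so inverse 121.
M/197 = 725183; 725183 ≡ 26 (mod 197); 26·144 ≡ 1, so inverse 144.
N ≡ 16·4608421·27 + 3·909943·92 + 104·958799·121 + 2·725183·144 = 14516361460.
14516361460 mod 142861051 = 87395309.

87395309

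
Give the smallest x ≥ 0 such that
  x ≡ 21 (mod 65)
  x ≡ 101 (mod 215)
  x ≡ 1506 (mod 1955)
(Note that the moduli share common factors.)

gcd(65, 215) = 5 and 5 | (101 − 21), so the pair is consistent; merging gives x ≡ 2036 (mod 2795), where 2795 = lcm(65, 215).
gcd(2795, 1955) = 5 and 5 | (1506 − 2036), so the pair is consistent; merging gives x ≡ 767866 (mod 1092845), where 1092845 = lcm(2795, 1955).
The solution is unique modulo lcm(65, 215, 1955) = 1092845.

767866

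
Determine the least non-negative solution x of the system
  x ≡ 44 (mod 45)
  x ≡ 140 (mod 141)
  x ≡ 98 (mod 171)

gcd(45, 141) = 3 and 3 | (140 − 44), so the pair is consistent; merging gives x ≡ 2114 (mod 2115), where 2115 = lcm(45, 141).
gcd(2115, 171) = 9 and 9 | (98 − 2114), so the pair is consistent; merging gives x ≡ 14804 (mod 40185), where 40185 = lcm(2115, 171).
The solution is unique modulo lcm(45, 141, 171) = 40185.

14804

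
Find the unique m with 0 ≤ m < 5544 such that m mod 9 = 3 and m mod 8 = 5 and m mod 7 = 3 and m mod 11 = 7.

381

Combine the congruences pairwise.
From m ≡ 3 (mod 9) write m = 3 + 9t. Substituting into m ≡ 5 (mod 8) gives 9t ≡ 2 (mod 8), and since 1⁻¹ ≡ 1 (mod 8), t ≡ 2. Hence m ≡ 3 + 9·2 = 21 (mod 72).
From m ≡ 21 (mod 72) write m = 21 + 72t. Substituting into m ≡ 3 (mod 7) gives 72t ≡ 3 (mod 7), and since 2⁻¹ ≡ 4 (mod 7), t ≡ 5. Hence m ≡ 21 + 72·5 = 381 (mod 504).
From m ≡ 381 (mod 504) write m = 381 + 504t. Substituting into m ≡ 7 (mod 11) gives 504t ≡ 0 (mod 11), and since 9⁻¹ ≡ 5 (mod 11), t ≡ 0. Hence m ≡ 381 + 504·0 = 381 (mod 5544).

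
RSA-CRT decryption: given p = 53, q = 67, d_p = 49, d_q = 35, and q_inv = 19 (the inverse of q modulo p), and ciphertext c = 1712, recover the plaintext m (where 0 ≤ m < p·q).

m₁ = c^(d_p) mod p: c ≡ 16 (mod 53), and 16^49 mod 53 = 46.
m₂ = c^(d_q) mod q: c ≡ 37 (mod 67), and 37^35 mod 67 = 29.
h = q_inv·(m₁ − m₂) mod p = 19·(46 − 29) mod 53 = 5.
m = m₂ + h·q = 29 + 5·67 = 364.

364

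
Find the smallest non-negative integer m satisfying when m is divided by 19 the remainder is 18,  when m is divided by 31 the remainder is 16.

From m ≡ 18 (mod 19) write m = 18 + 19t. Substituting into m ≡ 16 (mod 31) gives 19t ≡ 29 (mod 31), and since 19⁻¹ ≡ 18 (mod 31), t ≡ 26. Hence m ≡ 18 + 19·26 = 512 (mod 589).

512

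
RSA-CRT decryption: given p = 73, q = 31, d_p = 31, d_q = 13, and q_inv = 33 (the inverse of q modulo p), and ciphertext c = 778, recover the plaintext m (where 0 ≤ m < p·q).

1295

m₁ = c^(d_p) mod p: c ≡ 48 (mod 73), and 48^31 mod 73 = 54.
m₂ = c^(d_q) mod q: c ≡ 3 (mod 31), and 3^13 mod 31 = 24.
h = q_inv·(m₁ − m₂) mod p = 33·(54 − 24) mod 73 = 41.
m = m₂ + h·q = 24 + 41·31 = 1295.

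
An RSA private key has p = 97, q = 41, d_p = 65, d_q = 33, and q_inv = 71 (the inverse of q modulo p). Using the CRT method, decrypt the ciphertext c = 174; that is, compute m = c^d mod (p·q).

2599

m₁ = c^(d_p) mod p: c ≡ 77 (mod 97), and 77^65 mod 97 = 77.
m₂ = c^(d_q) mod q: c ≡ 10 (mod 41), and 10^33 mod 41 = 16.
h = q_inv·(m₁ − m₂) mod p = 71·(77 − 16) mod 97 = 63.
m = m₂ + h·q = 16 + 63·41 = 2599.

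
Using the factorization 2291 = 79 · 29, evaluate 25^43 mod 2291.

286

Mod 79: 25 ≡ 25; 25^43 ≡ 49 (mod 79).
Mod 29: 25 ≡ 25; by Fermat, exponent reduces to 43 mod 28 = 15; 25^15 ≡ 25 (mod 29).
Combine by CRT: x ≡ 49 (mod 79), x ≡ 25 (mod 29) ⇒ x ≡ 286 (mod 2291).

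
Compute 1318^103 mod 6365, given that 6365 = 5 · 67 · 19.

Mod 5: 1318 ≡ 3; by Fermat, exponent reduces to 103 mod 4 = 3; 3^3 ≡ 2 (mod 5).
Mod 67: 1318 ≡ 45; by Fermat, exponent reduces to 103 mod 66 = 37; 45^37 ≡ 43 (mod 67).
Mod 19: 1318 ≡ 7; by Fermat, exponent reduces to 103 mod 18 = 13; 7^13 ≡ 7 (mod 19).
Combine by CRT: x ≡ 2 (mod 5), x ≡ 43 (mod 67), x ≡ 7 (mod 19) ⇒ x ≡ 2857 (mod 6365).

2857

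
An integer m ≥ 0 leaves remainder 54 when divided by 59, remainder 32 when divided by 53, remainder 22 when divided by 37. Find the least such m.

Combine the congruences pairwise.
From m ≡ 54 (mod 59) write m = 54 + 59t. Substituting into m ≡ 32 (mod 53) gives 59t ≡ 31 (mod 53), and since 6⁻¹ ≡ 9 (mod 53), t ≡ 14. Hence m ≡ 54 + 59·14 = 880 (mod 3127).
From m ≡ 880 (mod 3127) write m = 880 + 3127t. Substituting into m ≡ 22 (mod 37) gives 3127t ≡ 30 (mod 37), and since 19⁻¹ ≡ 2 (mod 37), t ≡ 23. Hence m ≡ 880 + 3127·23 = 72801 (mod 115699).

72801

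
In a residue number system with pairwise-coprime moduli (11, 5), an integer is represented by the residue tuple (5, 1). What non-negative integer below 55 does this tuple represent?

16

From x ≡ 5 (mod 11) write x = 5 + 11t. Substituting into x ≡ 1 (mod 5) gives 11t ≡ 1 (mod 5), and since 1⁻¹ ≡ 1 (mod 5), t ≡ 1. Hence x ≡ 5 + 11·1 = 16 (mod 55).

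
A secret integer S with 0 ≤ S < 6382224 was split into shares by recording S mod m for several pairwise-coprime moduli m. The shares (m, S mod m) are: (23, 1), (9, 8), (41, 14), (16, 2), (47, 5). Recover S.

From S ≡ 1 (mod 23) write S = 1 + 23t. Substituting into S ≡ 8 (mod 9) gives 23t ≡ 7 (mod 9), and since 5⁻¹ ≡ 2 (mod 9), t ≡ 5. Hence S ≡ 1 + 23·5 = 116 (mod 207).
From S ≡ 116 (mod 207) write S = 116 + 207t. Substituting into S ≡ 14 (mod 41) gives 207t ≡ 21 (mod 41), and since 2⁻¹ ≡ 21 (mod 41), t ≡ 31. Hence S ≡ 116 + 207·31 = 6533 (mod 8487).
From S ≡ 6533 (mod 8487) write S = 6533 + 8487t. Substituting into S ≡ 2 (mod 16) gives 8487t ≡ 13 (mod 16), and since 7⁻¹ ≡ 7 (mod 16), t ≡ 11. Hence S ≡ 6533 + 8487·11 = 99890 (mod 135792).
From S ≡ 99890 (mod 135792) write S = 99890 + 135792t. Substituting into S ≡ 5 (mod 47) gives 135792t ≡ 37 (mod 47), and since 9⁻¹ ≡ 21 (mod 47), t ≡ 25. Hence S ≡ 99890 + 135792·25 = 3494690 (mod 6382224).

3494690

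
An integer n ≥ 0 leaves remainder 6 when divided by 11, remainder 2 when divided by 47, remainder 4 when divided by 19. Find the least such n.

The moduli are pairwise coprime; M = 11·47·19 = 9823.
M/11 = 893; 893 ≡ 2 (mod 11); 2·6 ≡ 1, so inverse 6.
M/47 = 209; 209 ≡ 21 (mod 47); 21·9 ≡ 1, so inverse 9.
M/19 = 517; 517 ≡ 4 (mod 19); 4·5 ≡ 1, so inverse 5.
n ≡ 6·893·6 + 2·209·9 + 4·517·5 = 46250.
46250 mod 9823 = 6958.

6958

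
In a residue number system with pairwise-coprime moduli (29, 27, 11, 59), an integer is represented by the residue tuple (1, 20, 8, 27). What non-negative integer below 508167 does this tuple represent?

The moduli are pairwise coprime; N = 29·27·11·59 = 508167.
N/29 = 17523; 17523 ≡ 7 (mod 29); 7·25 ≡ 1, so inverse 25.
N/27 = 18821; 18821 ≡ 2 (mod 27); 2·14 ≡ 1, so inverse 14.
N/11 = 46197; 46197 ≡ 8 (mod 11); 8·7 ≡ 1, so inverse 7.
N/59 = 8613; 8613 ≡ 58 (mod 59); 58·58 ≡ 1, so inverse 58.
x ≡ 1·17523·25 + 20·18821·14 + 8·46197·7 + 27·8613·58 = 21782945.
21782945 mod 508167 = 439931.

439931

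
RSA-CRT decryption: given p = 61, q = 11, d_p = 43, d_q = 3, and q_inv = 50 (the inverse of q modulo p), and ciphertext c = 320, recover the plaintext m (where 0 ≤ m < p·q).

m₁ = c^(d_p) mod p: c ≡ 15 (mod 61), and 15^43 mod 61 = 16.
m₂ = c^(d_q) mod q: c ≡ 1 (mod 11), and 1^3 mod 11 = 1.
h = q_inv·(m₁ − m₂) mod p = 50·(16 − 1) mod 61 = 18.
m = m₂ + h·q = 1 + 18·11 = 199.

199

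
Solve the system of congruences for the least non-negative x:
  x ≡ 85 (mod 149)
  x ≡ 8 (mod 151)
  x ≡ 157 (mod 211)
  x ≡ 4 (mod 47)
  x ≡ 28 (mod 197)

The moduli are pairwise coprime; N = 149·151·211·47·197 = 43955148851.
N/149 = 295000999; 295000999 ≡ 71 (mod 149); 71·21 ≡ 1, so inverse 21.
N/151 = 291093701; 291093701 ≡ 129 (mod 151); 129·48 ≡ 1, so inverse 48.
N/211 = 208318241; 208318241 ≡ 51 (mod 211); 51·120 ≡ 1, so inverse 120.
N/47 = 935215933; 935215933 ≡ 16 (mod 47); 16·3 ≡ 1, so inverse 3.
N/197 = 223122583; 223122583 ≡ 186 (mod 197); 186·179 ≡ 1, so inverse 179.
x ≡ 85·295000999·21 + 8·291093701·48 + 157·208318241·120 + 4·935215933·3 + 28·223122583·179 = 5692585402031.
5692585402031 mod 43955148851 = 22371200252.

22371200252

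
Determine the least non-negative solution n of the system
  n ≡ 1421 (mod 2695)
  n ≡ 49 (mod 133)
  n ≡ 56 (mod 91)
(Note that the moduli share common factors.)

gcd(2695, 133) = 7 and 7 | (49 − 1421), so the pair is consistent; merging gives n ≡ 39151 (mod 51205), where 51205 = lcm(2695, 133).
gcd(51205, 91) = 7 and 7 | (56 − 39151), so the pair is consistent; merging gives n ≡ 141561 (mod 665665), where 665665 = lcm(51205, 91).
The solution is unique modulo lcm(2695, 133, 91) = 665665.

141561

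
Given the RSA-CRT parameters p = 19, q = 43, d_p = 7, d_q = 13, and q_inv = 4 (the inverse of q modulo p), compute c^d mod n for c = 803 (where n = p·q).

491

m₁ = c^(d_p) mod p: c ≡ 5 (mod 19), and 5^7 mod 19 = 16.
m₂ = c^(d_q) mod q: c ≡ 29 (mod 43), and 29^13 mod 43 = 18.
h = q_inv·(m₁ − m₂) mod p = 4·(16 − 18) mod 19 = 11.
m = m₂ + h·q = 18 + 11·43 = 491.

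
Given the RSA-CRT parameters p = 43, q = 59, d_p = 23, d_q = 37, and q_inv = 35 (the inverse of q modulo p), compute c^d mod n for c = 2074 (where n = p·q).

616

m₁ = c^(d_p) mod p: c ≡ 10 (mod 43), and 10^23 mod 43 = 14.
m₂ = c^(d_q) mod q: c ≡ 9 (mod 59), and 9^37 mod 59 = 26.
h = q_inv·(m₁ − m₂) mod p = 35·(14 − 26) mod 43 = 10.
m = m₂ + h·q = 26 + 10·59 = 616.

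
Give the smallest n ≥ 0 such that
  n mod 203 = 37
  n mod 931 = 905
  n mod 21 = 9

46524

Combine the congruences pairwise.
gcd(203, 931) = 7 and 7 | (905 − 37), so the pair is consistent; merging gives n ≡ 19525 (mod 26999), where 26999 = lcm(203, 931).
gcd(26999, 21) = 7 and 7 | (9 − 19525), so the pair is consistent; merging gives n ≡ 46524 (mod 80997), where 80997 = lcm(26999, 21).
The solution is unique modulo lcm(203, 931, 21) = 80997.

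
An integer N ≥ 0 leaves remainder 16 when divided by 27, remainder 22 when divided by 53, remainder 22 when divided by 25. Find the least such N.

Combine the congruences pairwise.
From N ≡ 16 (mod 27) write N = 16 + 27t. Substituting into N ≡ 22 (mod 53) gives 27t ≡ 6 (mod 53), and since 27⁻¹ ≡ 2 (mod 53), t ≡ 12. Hence N ≡ 16 + 27·12 = 340 (mod 1431).
From N ≡ 340 (mod 1431) write N = 340 + 1431t. Substituting into N ≡ 22 (mod 25) gives 1431t ≡ 7 (mod 25), and since 6⁻¹ ≡ 21 (mod 25), t ≡ 22. Hence N ≡ 340 + 1431·22 = 31822 (mod 35775).

31822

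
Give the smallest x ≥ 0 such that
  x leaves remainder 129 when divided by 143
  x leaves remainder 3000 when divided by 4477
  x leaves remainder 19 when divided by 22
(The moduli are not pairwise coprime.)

16431

gcd(143, 4477) = 11 and 11 | (3000 − 129), so the pair is consistent; merging gives x ≡ 16431 (mod 58201), where 58201 = lcm(143, 4477).
gcd(58201, 22) = 11 and 11 | (19 − 16431), so the pair is consistent; merging gives x ≡ 16431 (mod 116402), where 116402 = lcm(58201, 22).
The solution is unique modulo lcm(143, 4477, 22) = 116402.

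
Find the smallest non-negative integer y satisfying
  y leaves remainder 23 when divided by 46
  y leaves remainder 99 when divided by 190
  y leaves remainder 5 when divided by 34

25369

gcd(46, 190) = 2 and 2 | (99 − 23), so the pair is consistent; merging gives y ≡ 3519 (mod 4370), where 4370 = lcm(46, 190).
gcd(4370, 34) = 2 and 2 | (5 − 3519), so the pair is consistent; merging gives y ≡ 25369 (mod 74290), where 74290 = lcm(4370, 34).
The solution is unique modulo lcm(46, 190, 34) = 74290.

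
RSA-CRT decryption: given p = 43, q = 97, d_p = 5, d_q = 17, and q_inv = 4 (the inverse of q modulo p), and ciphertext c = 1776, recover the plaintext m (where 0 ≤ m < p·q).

m₁ = c^(d_p) mod p: c ≡ 13 (mod 43), and 13^5 mod 43 = 31.
m₂ = c^(d_q) mod q: c ≡ 30 (mod 97), and 30^17 mod 97 = 67.
h = q_inv·(m₁ − m₂) mod p = 4·(31 − 67) mod 43 = 28.
m = m₂ + h·q = 67 + 28·97 = 2783.

2783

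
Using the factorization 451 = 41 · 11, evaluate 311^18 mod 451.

Mod 41: 311 ≡ 24; 24^18 ≡ 20 (mod 41).
Mod 11: 311 ≡ 3; by Fermat, exponent reduces to 18 mod 10 = 8; 3^8 ≡ 5 (mod 11).
Combine by CRT: x ≡ 20 (mod 41), x ≡ 5 (mod 11) ⇒ x ≡ 225 (mod 451).

225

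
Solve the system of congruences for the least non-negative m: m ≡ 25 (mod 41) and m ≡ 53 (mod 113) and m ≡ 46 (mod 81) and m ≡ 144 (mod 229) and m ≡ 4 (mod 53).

262377352

The moduli are pairwise coprime; N = 41·113·81·229·53 = 4554688401.
N/41 = 111089961; 111089961 ≡ 10 (mod 41); 10·37 ≡ 1, so inverse 37.
N/113 = 40306977; 40306977 ≡ 103 (mod 113); 103·79 ≡ 1, so inverse 79.
N/81 = 56230721; 56230721 ≡ 35 (mod 81); 35·44 ≡ 1, so inverse 44.
N/229 = 19889469; 19889469 ≡ 132 (mod 229); 132·144 ≡ 1, so inverse 144.
N/53 = 85937517; 85937517 ≡ 31 (mod 53); 31·12 ≡ 1, so inverse 12.
m ≡ 25·111089961·37 + 53·40306977·79 + 46·56230721·44 + 144·19889469·144 + 4·85937517·12 = 801887535928.
801887535928 mod 4554688401 = 262377352.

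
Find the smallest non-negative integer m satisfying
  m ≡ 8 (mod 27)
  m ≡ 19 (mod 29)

251

From m ≡ 8 (mod 27) write m = 8 + 27t. Substituting into m ≡ 19 (mod 29) gives 27t ≡ 11 (mod 29), and since 27⁻¹ ≡ 14 (mod 29), t ≡ 9. Hence m ≡ 8 + 27·9 = 251 (mod 783).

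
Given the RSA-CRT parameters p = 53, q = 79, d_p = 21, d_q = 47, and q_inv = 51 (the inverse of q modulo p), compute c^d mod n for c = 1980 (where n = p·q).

m₁ = c^(d_p) mod p: c ≡ 19 (mod 53), and 19^21 mod 53 = 20.
m₂ = c^(d_q) mod q: c ≡ 5 (mod 79), and 5^47 mod 79 = 49.
h = q_inv·(m₁ − m₂) mod p = 51·(20 − 49) mod 53 = 5.
m = m₂ + h·q = 49 + 5·79 = 444.

444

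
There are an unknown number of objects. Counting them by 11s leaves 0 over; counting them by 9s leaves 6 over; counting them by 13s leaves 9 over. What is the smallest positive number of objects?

The moduli are pairwise coprime; M = 11·9·13 = 1287.
M/11 = 117; 117 ≡ 7 (mod 11); 7·8 ≡ 1, so inverse 8.
M/9 = 143; 143 ≡ 8 (mod 9); 8·8 ≡ 1, so inverse 8.
M/13 = 99; 99 ≡ 8 (mod 13); 8·5 ≡ 1, so inverse 5.
N ≡ 0·117·8 + 6·143·8 + 9·99·5 = 11319.
11319 mod 1287 = 1023.

1023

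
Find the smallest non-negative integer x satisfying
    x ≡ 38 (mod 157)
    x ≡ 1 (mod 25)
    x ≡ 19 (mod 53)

138826

The moduli are pairwise coprime; N = 157·25·53 = 208025.
N/157 = 1325; 1325 ≡ 69 (mod 157); 69·66 ≡ 1, so inverse 66.
N/25 = 8321; 8321 ≡ 21 (mod 25); 21·6 ≡ 1, so inverse 6.
N/53 = 3925; 3925 ≡ 3 (mod 53); 3·18 ≡ 1, so inverse 18.
x ≡ 38·1325·66 + 1·8321·6 + 19·3925·18 = 4715376.
4715376 mod 208025 = 138826.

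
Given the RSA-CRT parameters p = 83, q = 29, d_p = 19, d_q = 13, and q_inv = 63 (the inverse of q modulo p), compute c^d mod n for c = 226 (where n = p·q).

1648

m₁ = c^(d_p) mod p: c ≡ 60 (mod 83), and 60^19 mod 83 = 71.
m₂ = c^(d_q) mod q: c ≡ 23 (mod 29), and 23^13 mod 29 = 24.
h = q_inv·(m₁ − m₂) mod p = 63·(71 − 24) mod 83 = 56.
m = m₂ + h·q = 24 + 56·29 = 1648.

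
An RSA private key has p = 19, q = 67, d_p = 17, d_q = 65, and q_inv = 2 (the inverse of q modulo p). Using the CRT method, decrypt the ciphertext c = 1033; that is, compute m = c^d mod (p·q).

1151

m₁ = c^(d_p) mod p: c ≡ 7 (mod 19), and 7^17 mod 19 = 11.
m₂ = c^(d_q) mod q: c ≡ 28 (mod 67), and 28^65 mod 67 = 12.
h = q_inv·(m₁ − m₂) mod p = 2·(11 − 12) mod 19 = 17.
m = m₂ + h·q = 12 + 17·67 = 1151.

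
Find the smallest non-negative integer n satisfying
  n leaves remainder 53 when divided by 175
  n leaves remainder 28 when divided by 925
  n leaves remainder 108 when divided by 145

172078

gcd(175, 925) = 25 and 25 | (28 − 53), so the pair is consistent; merging gives n ≡ 3728 (mod 6475), where 6475 = lcm(175, 925).
gcd(6475, 145) = 5 and 5 | (108 − 3728), so the pair is consistent; merging gives n ≡ 172078 (mod 187775), where 187775 = lcm(6475, 145).
The solution is unique modulo lcm(175, 925, 145) = 187775.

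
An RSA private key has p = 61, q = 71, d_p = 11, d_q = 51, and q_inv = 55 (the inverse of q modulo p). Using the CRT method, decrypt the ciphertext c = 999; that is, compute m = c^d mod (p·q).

3271

m₁ = c^(d_p) mod p: c ≡ 23 (mod 61), and 23^11 mod 61 = 38.
m₂ = c^(d_q) mod q: c ≡ 5 (mod 71), and 5^51 mod 71 = 5.
h = q_inv·(m₁ − m₂) mod p = 55·(38 − 5) mod 61 = 46.
m = m₂ + h·q = 5 + 46·71 = 3271.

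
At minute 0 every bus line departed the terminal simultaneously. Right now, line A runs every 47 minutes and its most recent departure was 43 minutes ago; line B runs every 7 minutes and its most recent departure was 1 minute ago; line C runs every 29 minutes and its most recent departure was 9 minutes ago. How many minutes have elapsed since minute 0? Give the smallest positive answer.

The moduli are pairwise coprime; N = 47·7·29 = 9541.
N/47 = 203; 203 ≡ 15 (mod 47); 15·22 ≡ 1, so inverse 22.
N/7 = 1363; 1363 ≡ 5 (mod 7); 5·3 ≡ 1, so inverse 3.
N/29 = 329; 329 ≡ 10 (mod 29); 10·3 ≡ 1, so inverse 3.
t ≡ 43·203·22 + 1·1363·3 + 9·329·3 = 205010.
205010 mod 9541 = 4649.

4649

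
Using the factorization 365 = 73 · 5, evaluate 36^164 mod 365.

201

Mod 73: 36 ≡ 36; by Fermat, exponent reduces to 164 mod 72 = 20; 36^20 ≡ 55 (mod 73).
Mod 5: 36 ≡ 1; since 4 | 164, by Fermat 1^164 ≡ 1 (mod 5).
Combine by CRT: x ≡ 55 (mod 73), x ≡ 1 (mod 5) ⇒ x ≡ 201 (mod 365).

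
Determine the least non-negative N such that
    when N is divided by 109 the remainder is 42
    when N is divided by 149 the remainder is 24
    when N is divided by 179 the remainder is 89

The moduli are pairwise coprime; M = 109·149·179 = 2907139.
M/109 = 26671; 26671 ≡ 75 (mod 109); 75·16 ≡ 1, so inverse 16.
M/149 = 19511; 19511 ≡ 141 (mod 149); 141·93 ≡ 1, so inverse 93.
M/179 = 16241; 16241 ≡ 131 (mod 179); 131·41 ≡ 1, so inverse 41.
N ≡ 42·26671·16 + 24·19511·93 + 89·16241·41 = 120734873.
120734873 mod 2907139 = 1542174.

1542174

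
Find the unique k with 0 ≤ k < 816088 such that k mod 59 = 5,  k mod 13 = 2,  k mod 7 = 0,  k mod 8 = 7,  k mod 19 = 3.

696087

From k ≡ 5 (mod 59) write k = 5 + 59t. Substituting into k ≡ 2 (mod 13) gives 59t ≡ 10 (mod 13), and since 7⁻¹ ≡ 2 (mod 13), t ≡ 7. Hence k ≡ 5 + 59·7 = 418 (mod 767).
From k ≡ 418 (mod 767) write k = 418 + 767t. Substituting into k ≡ 0 (mod 7) gives 767t ≡ 2 (mod 7), and since 4⁻¹ ≡ 2 (mod 7), t ≡ 4. Hence k ≡ 418 + 767·4 = 3486 (mod 5369).
From k ≡ 3486 (mod 5369) write k = 3486 + 5369t. Substituting into k ≡ 7 (mod 8) gives 5369t ≡ 1 (mod 8), and since 1⁻¹ ≡ 1 (mod 8), t ≡ 1. Hence k ≡ 3486 + 5369·1 = 8855 (mod 42952).
From k ≡ 8855 (mod 42952) write k = 8855 + 42952t. Substituting into k ≡ 3 (mod 19) gives 42952t ≡ 2 (mod 19), and since 12⁻¹ ≡ 8 (mod 19), t ≡ 16. Hence k ≡ 8855 + 42952·16 = 696087 (mod 816088).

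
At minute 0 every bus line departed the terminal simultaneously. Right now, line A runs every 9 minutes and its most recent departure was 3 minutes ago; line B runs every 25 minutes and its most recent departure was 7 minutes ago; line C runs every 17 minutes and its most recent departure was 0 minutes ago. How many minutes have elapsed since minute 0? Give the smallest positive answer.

From t ≡ 3 (mod 9) write t = 3 + 9s. Substituting into t ≡ 7 (mod 25) gives 9s ≡ 4 (mod 25), and since 9⁻¹ ≡ 14 (mod 25), s ≡ 6. Hence t ≡ 3 + 9·6 = 57 (mod 225).
From t ≡ 57 (mod 225) write t = 57 + 225s. Substituting into t ≡ 0 (mod 17) gives 225s ≡ 11 (mod 17), and since 4⁻¹ ≡ 13 (mod 17), s ≡ 7. Hence t ≡ 57 + 225·7 = 1632 (mod 3825).

1632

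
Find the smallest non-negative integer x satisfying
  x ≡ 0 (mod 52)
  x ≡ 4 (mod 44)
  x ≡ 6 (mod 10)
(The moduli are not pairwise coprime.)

Combine the congruences pairwise.
gcd(52, 44) = 4 and 4 | (4 − 0), so the pair is consistent; merging gives x ≡ 312 (mod 572), where 572 = lcm(52, 44).
gcd(572, 10) = 2 and 2 | (6 − 312), so the pair is consistent; merging gives x ≡ 1456 (mod 2860), where 2860 = lcm(572, 10).
The solution is unique modulo lcm(52, 44, 10) = 2860.

1456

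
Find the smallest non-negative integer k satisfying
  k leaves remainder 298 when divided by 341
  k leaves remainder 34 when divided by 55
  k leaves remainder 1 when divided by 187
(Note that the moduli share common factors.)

Combine the congruences pairwise.
gcd(341, 55) = 11 and 11 | (34 − 298), so the pair is consistent; merging gives k ≡ 639 (mod 1705), where 1705 = lcm(341, 55).
gcd(1705, 187) = 11 and 11 | (1 − 639), so the pair is consistent; merging gives k ≡ 9164 (mod 28985), where 28985 = lcm(1705, 187).
The solution is unique modulo lcm(341, 55, 187) = 28985.

9164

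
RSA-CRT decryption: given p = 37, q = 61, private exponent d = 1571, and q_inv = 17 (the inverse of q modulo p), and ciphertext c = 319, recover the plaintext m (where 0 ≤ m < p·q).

d_p = d mod (p−1) = 1571 mod 36 = 23; d_q = d mod (q−1) = 11.
m₁ = c^(d_p) mod p: c ≡ 23 (mod 37), and 23^23 mod 37 = 29.
m₂ = c^(d_q) mod q: c ≡ 14 (mod 61), and 14^11 mod 61 = 48.
h = q_inv·(m₁ − m₂) mod p = 17·(29 − 48) mod 37 = 10.
m = m₂ + h·q = 48 + 10·61 = 658.

658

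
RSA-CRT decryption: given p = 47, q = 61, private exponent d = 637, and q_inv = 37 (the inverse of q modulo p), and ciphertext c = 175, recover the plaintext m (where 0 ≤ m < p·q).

d_p = d mod (p−1) = 637 mod 46 = 39; d_q = d mod (q−1) = 37.
m₁ = c^(d_p) mod p: c ≡ 34 (mod 47), and 34^39 mod 47 = 6.
m₂ = c^(d_q) mod q: c ≡ 53 (mod 61), and 53^37 mod 61 = 33.
h = q_inv·(m₁ − m₂) mod p = 37·(6 − 33) mod 47 = 35.
m = m₂ + h·q = 33 + 35·61 = 2168.

2168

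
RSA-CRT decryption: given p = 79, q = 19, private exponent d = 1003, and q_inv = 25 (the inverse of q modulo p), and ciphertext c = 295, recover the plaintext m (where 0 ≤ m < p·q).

507

d_p = d mod (p−1) = 1003 mod 78 = 67; d_q = d mod (q−1) = 13.
m₁ = c^(d_p) mod p: c ≡ 58 (mod 79), and 58^67 mod 79 = 33.
m₂ = c^(d_q) mod q: c ≡ 10 (mod 19), and 10^13 mod 19 = 13.
h = q_inv·(m₁ − m₂) mod p = 25·(33 − 13) mod 79 = 26.
m = m₂ + h·q = 13 + 26·19 = 507.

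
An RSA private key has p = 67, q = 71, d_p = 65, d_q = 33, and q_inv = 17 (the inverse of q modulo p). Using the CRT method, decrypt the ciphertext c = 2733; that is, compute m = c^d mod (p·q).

m₁ = c^(d_p) mod p: c ≡ 53 (mod 67), and 53^65 mod 67 = 43.
m₂ = c^(d_q) mod q: c ≡ 35 (mod 71), and 35^33 mod 71 = 67.
h = q_inv·(m₁ − m₂) mod p = 17·(43 − 67) mod 67 = 61.
m = m₂ + h·q = 67 + 61·71 = 4398.

4398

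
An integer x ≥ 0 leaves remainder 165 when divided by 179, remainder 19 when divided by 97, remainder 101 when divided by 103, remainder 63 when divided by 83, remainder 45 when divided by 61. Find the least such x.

523244015

The moduli are pairwise coprime; N = 179·97·103·83·61 = 9054613507.
N/179 = 50584433; 50584433 ≡ 107 (mod 179); 107·87 ≡ 1, so inverse 87.
N/97 = 93346531; 93346531 ≡ 36 (mod 97); 36·62 ≡ 1, so inverse 62.
N/103 = 87908869; 87908869 ≡ 17 (mod 103); 17·97 ≡ 1, so inverse 97.
N/83 = 109091729; 109091729 ≡ 15 (mod 83); 15·72 ≡ 1, so inverse 72.
N/61 = 148436287; 148436287 ≡ 46 (mod 61); 46·4 ≡ 1, so inverse 4.
x ≡ 165·50584433·87 + 19·93346531·62 + 101·87908869·97 + 63·109091729·72 + 45·148436287·4 = 2218903553230.
2218903553230 mod 9054613507 = 523244015.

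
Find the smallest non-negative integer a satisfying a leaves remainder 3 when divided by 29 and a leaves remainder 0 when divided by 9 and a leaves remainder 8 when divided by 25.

3483

From a ≡ 3 (mod 29) write a = 3 + 29t. Substituting into a ≡ 0 (mod 9) gives 29t ≡ 6 (mod 9), and since 2⁻¹ ≡ 5 (mod 9), t ≡ 3. Hence a ≡ 3 + 29·3 = 90 (mod 261).
From a ≡ 90 (mod 261) write a = 90 + 261t. Substituting into a ≡ 8 (mod 25) gives 261t ≡ 18 (mod 25), and since 11⁻¹ ≡ 16 (mod 25), t ≡ 13. Hence a ≡ 90 + 261·13 = 3483 (mod 6525).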